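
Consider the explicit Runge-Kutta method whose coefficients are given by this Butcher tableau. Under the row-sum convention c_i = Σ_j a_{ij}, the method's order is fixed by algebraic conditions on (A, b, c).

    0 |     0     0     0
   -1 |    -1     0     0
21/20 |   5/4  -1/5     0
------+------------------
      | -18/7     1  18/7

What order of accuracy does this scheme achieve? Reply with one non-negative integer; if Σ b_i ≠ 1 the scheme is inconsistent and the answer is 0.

1

b = (-18/7, 1, 18/7)
c = (0, -1, 21/20)
Ac = (0, 0, 1/5)
Σ b_i: (-18/7)·1 + 1·1 + 18/7·1 = 1 ✓
b·c: 1·(-1) + 18/7·21/20 = 17/10 ≠ 1/2 ⇒ order 1.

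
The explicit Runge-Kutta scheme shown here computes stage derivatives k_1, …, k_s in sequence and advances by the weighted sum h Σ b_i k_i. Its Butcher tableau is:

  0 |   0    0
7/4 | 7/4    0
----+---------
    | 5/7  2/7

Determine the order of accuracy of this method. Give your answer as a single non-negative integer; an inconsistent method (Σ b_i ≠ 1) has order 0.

b = (5/7, 2/7)
c = (0, 7/4)
Σ b_i: 5/7·1 + 2/7·1 = 1 ✓
b·c: 2/7·7/4 = 1/2 ✓; 2 stages ⇒ order 2.

2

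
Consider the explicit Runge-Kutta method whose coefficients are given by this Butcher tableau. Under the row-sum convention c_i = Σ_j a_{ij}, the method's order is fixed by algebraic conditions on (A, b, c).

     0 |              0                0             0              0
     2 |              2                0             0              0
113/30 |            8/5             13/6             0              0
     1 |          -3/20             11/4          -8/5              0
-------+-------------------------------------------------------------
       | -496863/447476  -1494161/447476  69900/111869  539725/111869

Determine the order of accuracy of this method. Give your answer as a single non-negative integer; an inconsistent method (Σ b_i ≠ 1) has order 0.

3

b = (-496863/447476, -1494161/447476, 69900/111869, 539725/111869)
c = (0, 2, 113/30, 1)
Ac = (0, 0, 13/3, -79/150)
Σ b_i: (-496863/447476)·1 + (-1494161/447476)·1 + 69900/111869·1 + 539725/111869·1 = 1 ✓
b·c: (-1494161/447476)·2 + 69900/111869·113/30 + 539725/111869·1 = 1/2 ✓
b·c²: (-1494161/447476)·4 + 69900/111869·12769/900 + 539725/111869·1 = 1/3 ✓
b·Ac: 69900/111869·13/3 + 539725/111869·(-79/150) = 1/6 ✓
b·c³: (-1494161/447476)·8 + 69900/111869·1442897/27000 + 539725/111869·1 = 115821271/10068210 ≠ 1/4 ⇒ order 3.
b·(c∘Ac): 69900/111869·1469/90 + 539725/111869·(-79/150) = 5140009/671214 ≠ 1/8
b·Ac²: 69900/111869·26/3 + 539725/111869·(-13163/1125) = -256915007/5034105 ≠ 1/12
b·A²c: 539725/111869·(-104/15) = -11226280/335607 ≠ 1/24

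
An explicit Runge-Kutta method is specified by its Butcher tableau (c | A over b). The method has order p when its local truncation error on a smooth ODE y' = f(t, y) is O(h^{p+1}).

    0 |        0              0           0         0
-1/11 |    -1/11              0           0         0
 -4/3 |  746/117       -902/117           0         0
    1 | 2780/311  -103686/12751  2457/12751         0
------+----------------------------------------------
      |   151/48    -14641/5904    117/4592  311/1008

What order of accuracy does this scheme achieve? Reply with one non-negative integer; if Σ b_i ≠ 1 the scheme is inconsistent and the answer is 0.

4

b = (151/48, -14641/5904, 117/4592, 311/1008)
c = (0, -1/11, -4/3, 1)
Ac = (0, 0, 82/117, 150/311)
Σ b_i: 151/48·1 + (-14641/5904)·1 + 117/4592·1 + 311/1008·1 = 1 ✓
b·c: (-14641/5904)·(-1/11) + 117/4592·(-4/3) + 311/1008·1 = 1/2 ✓
b·c²: (-14641/5904)·1/121 + 117/4592·16/9 + 311/1008·1 = 1/3 ✓
b·Ac: 117/4592·82/117 + 311/1008·150/311 = 1/6 ✓
b·c³: (-14641/5904)·(-1/1331) + 117/4592·(-64/27) + 311/1008·1 = 1/4 ✓
b·(c∘Ac): 117/4592·(-328/351) + 311/1008·150/311 = 1/8 ✓
b·Ac²: 117/4592·(-82/1287) + 311/1008·942/3421 = 1/12 ✓
b·A²c: 311/1008·42/311 = 1/24 ✓; 4 stages ⇒ order 4.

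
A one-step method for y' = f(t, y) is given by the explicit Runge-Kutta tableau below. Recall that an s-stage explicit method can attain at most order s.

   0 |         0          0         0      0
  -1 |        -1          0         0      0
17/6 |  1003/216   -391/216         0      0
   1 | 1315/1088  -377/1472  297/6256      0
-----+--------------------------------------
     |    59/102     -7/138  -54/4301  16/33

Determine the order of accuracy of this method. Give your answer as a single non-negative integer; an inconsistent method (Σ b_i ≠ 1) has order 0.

b = (59/102, -7/138, -54/4301, 16/33)
c = (0, -1, 17/6, 1)
Ac = (0, 0, 391/216, 25/64)
Σ b_i: 59/102·1 + (-7/138)·1 + (-54/4301)·1 + 16/33·1 = 1 ✓
b·c: (-7/138)·(-1) + (-54/4301)·17/6 + 16/33·1 = 1/2 ✓
b·c²: (-7/138)·1 + (-54/4301)·289/36 + 16/33·1 = 1/3 ✓
b·Ac: (-54/4301)·391/216 + 16/33·25/64 = 1/6 ✓
b·c³: (-7/138)·(-1) + (-54/4301)·4913/216 + 16/33·1 = 1/4 ✓
b·(c∘Ac): (-54/4301)·6647/1296 + 16/33·25/64 = 1/8 ✓
b·Ac²: (-54/4301)·(-391/216) + 16/33·1/8 = 1/12 ✓
b·A²c: 16/33·11/128 = 1/24 ✓; 4 stages ⇒ order 4.

4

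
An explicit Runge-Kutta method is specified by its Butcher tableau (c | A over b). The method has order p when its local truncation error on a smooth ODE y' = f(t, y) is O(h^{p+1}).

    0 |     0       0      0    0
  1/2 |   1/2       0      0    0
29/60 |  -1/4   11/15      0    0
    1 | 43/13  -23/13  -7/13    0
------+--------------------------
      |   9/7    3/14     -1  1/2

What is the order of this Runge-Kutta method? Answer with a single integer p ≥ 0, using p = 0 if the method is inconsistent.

1

b = (9/7, 3/14, -1, 1/2)
c = (0, 1/2, 29/60, 1)
Ac = (0, 0, 11/30, -893/780)
Σ b_i: 9/7·1 + 3/14·1 + (-1)·1 + 1/2·1 = 1 ✓
b·c: 3/14·1/2 + (-1)·29/60 + 1/2·1 = 13/105 ≠ 1/2 ⇒ order 1.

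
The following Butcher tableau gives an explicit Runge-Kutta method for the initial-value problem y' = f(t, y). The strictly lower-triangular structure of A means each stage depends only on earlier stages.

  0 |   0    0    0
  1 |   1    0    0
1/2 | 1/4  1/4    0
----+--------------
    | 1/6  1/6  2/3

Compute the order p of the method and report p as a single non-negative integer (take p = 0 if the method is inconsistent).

3

b = (1/6, 1/6, 2/3)
c = (0, 1, 1/2)
Ac = (0, 0, 1/4)
Σ b_i: 1/6·1 + 1/6·1 + 2/3·1 = 1 ✓
b·c: 1/6·1 + 2/3·1/2 = 1/2 ✓
b·c²: 1/6·1 + 2/3·1/4 = 1/3 ✓
b·Ac: 2/3·1/4 = 1/6 ✓; 3 stages ⇒ order 3.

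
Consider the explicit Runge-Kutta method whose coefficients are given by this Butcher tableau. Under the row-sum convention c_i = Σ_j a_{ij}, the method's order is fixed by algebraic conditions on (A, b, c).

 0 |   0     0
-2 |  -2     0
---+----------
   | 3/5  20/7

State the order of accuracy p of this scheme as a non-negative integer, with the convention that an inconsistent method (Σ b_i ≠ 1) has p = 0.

0

b = (3/5, 20/7)
c = (0, -2)
Σ b_i: 3/5·1 + 20/7·1 = 121/35 ≠ 1 ⇒ order 0.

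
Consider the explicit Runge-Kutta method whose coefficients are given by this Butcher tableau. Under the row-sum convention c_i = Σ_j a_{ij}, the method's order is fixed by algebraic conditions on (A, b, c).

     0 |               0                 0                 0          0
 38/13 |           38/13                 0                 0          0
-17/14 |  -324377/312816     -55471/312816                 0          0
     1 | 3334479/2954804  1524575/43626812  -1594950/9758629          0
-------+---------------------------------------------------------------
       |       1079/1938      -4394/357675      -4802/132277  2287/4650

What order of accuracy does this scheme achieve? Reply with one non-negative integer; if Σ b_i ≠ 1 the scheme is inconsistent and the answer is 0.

4

b = (1079/1938, -4394/357675, -4802/132277, 2287/4650)
c = (0, 38/13, -17/14, 1)
Ac = (0, 0, -4267/8232, 1375/4574)
Σ b_i: 1079/1938·1 + (-4394/357675)·1 + (-4802/132277)·1 + 2287/4650·1 = 1 ✓
b·c: (-4394/357675)·38/13 + (-4802/132277)·(-17/14) + 2287/4650·1 = 1/2 ✓
b·c²: (-4394/357675)·1444/169 + (-4802/132277)·289/196 + 2287/4650·1 = 1/3 ✓
b·Ac: (-4802/132277)·(-4267/8232) + 2287/4650·1375/4574 = 1/6 ✓
b·c³: (-4394/357675)·54872/2197 + (-4802/132277)·(-4913/2744) + 2287/4650·1 = 1/4 ✓
b·(c∘Ac): (-4802/132277)·72539/115248 + 2287/4650·1375/4574 = 1/8 ✓
b·Ac²: (-4802/132277)·(-81073/53508) + 2287/4650·3425/59462 = 1/12 ✓
b·A²c: 2287/4650·775/9148 = 1/24 ✓; 4 stages ⇒ order 4.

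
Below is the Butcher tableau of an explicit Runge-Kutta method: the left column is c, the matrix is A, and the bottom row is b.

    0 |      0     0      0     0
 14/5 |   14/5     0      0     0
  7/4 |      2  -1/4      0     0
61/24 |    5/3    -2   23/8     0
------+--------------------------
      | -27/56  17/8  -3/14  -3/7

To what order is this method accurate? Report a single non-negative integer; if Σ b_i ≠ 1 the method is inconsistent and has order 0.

1

b = (-27/56, 17/8, -3/14, -3/7)
c = (0, 14/5, 7/4, 61/24)
Ac = (0, 0, -7/10, -91/160)
Σ b_i: (-27/56)·1 + 17/8·1 + (-3/14)·1 + (-3/7)·1 = 1 ✓
b·c: 17/8·14/5 + (-3/14)·7/4 + (-3/7)·61/24 = 157/35 ≠ 1/2 ⇒ order 1.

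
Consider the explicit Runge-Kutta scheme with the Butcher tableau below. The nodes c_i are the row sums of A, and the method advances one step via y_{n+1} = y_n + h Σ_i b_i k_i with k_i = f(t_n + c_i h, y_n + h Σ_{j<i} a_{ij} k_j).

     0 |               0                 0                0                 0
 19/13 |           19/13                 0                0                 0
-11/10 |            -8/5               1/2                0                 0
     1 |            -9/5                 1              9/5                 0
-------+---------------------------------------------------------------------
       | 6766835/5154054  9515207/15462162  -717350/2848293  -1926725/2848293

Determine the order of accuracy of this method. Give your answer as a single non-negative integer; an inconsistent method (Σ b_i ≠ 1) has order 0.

3

b = (6766835/5154054, 9515207/15462162, -717350/2848293, -1926725/2848293)
c = (0, 19/13, -11/10, 1)
Ac = (0, 0, 19/26, -337/650)
Σ b_i: 6766835/5154054·1 + 9515207/15462162·1 + (-717350/2848293)·1 + (-1926725/2848293)·1 = 1 ✓
b·c: 9515207/15462162·19/13 + (-717350/2848293)·(-11/10) + (-1926725/2848293)·1 = 1/2 ✓
b·c²: 9515207/15462162·361/169 + (-717350/2848293)·121/100 + (-1926725/2848293)·1 = 1/3 ✓
b·Ac: (-717350/2848293)·19/26 + (-1926725/2848293)·(-337/650) = 1/6 ✓
b·c³: 9515207/15462162·6859/2197 + (-717350/2848293)·(-1331/1000) + (-1926725/2848293)·1 = 4285987/2712660 ≠ 1/4 ⇒ order 3.
b·(c∘Ac): (-717350/2848293)·(-209/260) + (-1926725/2848293)·(-337/650) = 325118/587743 ≠ 1/8
b·Ac²: (-717350/2848293)·361/338 + (-1926725/2848293)·364541/84500 = -786780611/246852060 ≠ 1/12
b·A²c: (-1926725/2848293)·171/130 = -7321555/8228402 ≠ 1/24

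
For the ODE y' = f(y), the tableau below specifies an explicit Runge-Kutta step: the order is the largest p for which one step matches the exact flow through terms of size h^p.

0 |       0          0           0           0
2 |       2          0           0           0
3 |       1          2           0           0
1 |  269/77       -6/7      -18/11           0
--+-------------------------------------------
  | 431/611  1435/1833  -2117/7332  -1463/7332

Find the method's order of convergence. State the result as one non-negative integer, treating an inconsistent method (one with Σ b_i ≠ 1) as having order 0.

3

b = (431/611, 1435/1833, -2117/7332, -1463/7332)
c = (0, 2, 3, 1)
Ac = (0, 0, 4, -510/77)
Σ b_i: 431/611·1 + 1435/1833·1 + (-2117/7332)·1 + (-1463/7332)·1 = 1 ✓
b·c: 1435/1833·2 + (-2117/7332)·3 + (-1463/7332)·1 = 1/2 ✓
b·c²: 1435/1833·4 + (-2117/7332)·9 + (-1463/7332)·1 = 1/3 ✓
b·Ac: (-2117/7332)·4 + (-1463/7332)·(-510/77) = 1/6 ✓
b·c³: 1435/1833·8 + (-2117/7332)·27 + (-1463/7332)·1 = -2117/1222 ≠ 1/4 ⇒ order 3.
b·(c∘Ac): (-2117/7332)·12 + (-1463/7332)·(-510/77) = -2619/1222 ≠ 1/8
b·Ac²: (-2117/7332)·8 + (-1463/7332)·(-1398/77) = 4813/3666 ≠ 1/12
b·A²c: (-1463/7332)·(-72/11) = 798/611 ≠ 1/24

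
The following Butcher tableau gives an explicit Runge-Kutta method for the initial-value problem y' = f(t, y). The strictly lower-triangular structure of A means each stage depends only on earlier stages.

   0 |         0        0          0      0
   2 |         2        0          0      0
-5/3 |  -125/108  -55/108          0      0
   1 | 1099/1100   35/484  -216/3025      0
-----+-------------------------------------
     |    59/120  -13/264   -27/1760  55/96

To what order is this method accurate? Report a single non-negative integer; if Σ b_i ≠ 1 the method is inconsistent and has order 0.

4

b = (59/120, -13/264, -27/1760, 55/96)
c = (0, 2, -5/3, 1)
Ac = (0, 0, -55/54, 29/110)
Σ b_i: 59/120·1 + (-13/264)·1 + (-27/1760)·1 + 55/96·1 = 1 ✓
b·c: (-13/264)·2 + (-27/1760)·(-5/3) + 55/96·1 = 1/2 ✓
b·c²: (-13/264)·4 + (-27/1760)·25/9 + 55/96·1 = 1/3 ✓
b·Ac: (-27/1760)·(-55/54) + 55/96·29/110 = 1/6 ✓
b·c³: (-13/264)·8 + (-27/1760)·(-125/27) + 55/96·1 = 1/4 ✓
b·(c∘Ac): (-27/1760)·275/162 + 55/96·29/110 = 1/8 ✓
b·Ac²: (-27/1760)·(-55/27) + 55/96·1/11 = 1/12 ✓
b·A²c: 55/96·4/55 = 1/24 ✓; 4 stages ⇒ order 4.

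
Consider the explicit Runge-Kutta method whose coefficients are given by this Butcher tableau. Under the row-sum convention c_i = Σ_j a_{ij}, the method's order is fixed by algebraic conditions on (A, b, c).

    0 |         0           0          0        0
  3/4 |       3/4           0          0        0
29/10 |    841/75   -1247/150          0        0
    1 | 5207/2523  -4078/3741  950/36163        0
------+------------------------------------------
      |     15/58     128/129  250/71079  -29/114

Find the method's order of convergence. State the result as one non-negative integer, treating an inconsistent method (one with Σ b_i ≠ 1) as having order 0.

b = (15/58, 128/129, 250/71079, -29/114)
c = (0, 3/4, 29/10, 1)
Ac = (0, 0, -1247/200, -43/58)
Σ b_i: 15/58·1 + 128/129·1 + 250/71079·1 + (-29/114)·1 = 1 ✓
b·c: 128/129·3/4 + 250/71079·29/10 + (-29/114)·1 = 1/2 ✓
b·c²: 128/129·9/16 + 250/71079·841/100 + (-29/114)·1 = 1/3 ✓
b·Ac: 250/71079·(-1247/200) + (-29/114)·(-43/58) = 1/6 ✓
b·c³: 128/129·27/64 + 250/71079·24389/1000 + (-29/114)·1 = 1/4 ✓
b·(c∘Ac): 250/71079·(-36163/2000) + (-29/114)·(-43/58) = 1/8 ✓
b·Ac²: 250/71079·(-3741/800) + (-29/114)·(-91/232) = 1/12 ✓
b·A²c: (-29/114)·(-19/116) = 1/24 ✓; 4 stages ⇒ order 4.

4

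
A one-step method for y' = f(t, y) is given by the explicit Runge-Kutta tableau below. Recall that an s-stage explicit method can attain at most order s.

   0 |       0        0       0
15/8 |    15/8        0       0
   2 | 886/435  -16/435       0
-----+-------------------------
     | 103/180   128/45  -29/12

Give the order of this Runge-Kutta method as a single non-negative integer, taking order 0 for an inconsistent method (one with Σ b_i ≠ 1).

b = (103/180, 128/45, -29/12)
c = (0, 15/8, 2)
Ac = (0, 0, -2/29)
Σ b_i: 103/180·1 + 128/45·1 + (-29/12)·1 = 1 ✓
b·c: 128/45·15/8 + (-29/12)·2 = 1/2 ✓
b·c²: 128/45·225/64 + (-29/12)·4 = 1/3 ✓
b·Ac: (-29/12)·(-2/29) = 1/6 ✓; 3 stages ⇒ order 3.

3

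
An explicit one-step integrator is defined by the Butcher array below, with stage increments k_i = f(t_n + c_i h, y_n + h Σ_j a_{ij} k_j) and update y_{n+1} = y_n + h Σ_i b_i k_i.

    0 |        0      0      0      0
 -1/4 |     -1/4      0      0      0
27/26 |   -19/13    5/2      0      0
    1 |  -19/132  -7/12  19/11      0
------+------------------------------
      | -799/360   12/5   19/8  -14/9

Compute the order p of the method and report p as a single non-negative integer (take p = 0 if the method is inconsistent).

b = (-799/360, 12/5, 19/8, -14/9)
c = (0, -1/4, 27/26, 1)
Ac = (0, 0, -5/8, 13313/6864)
Σ b_i: (-799/360)·1 + 12/5·1 + 19/8·1 + (-14/9)·1 = 1 ✓
b·c: 12/5·(-1/4) + 19/8·27/26 + (-14/9)·1 = 2909/9360 ≠ 1/2 ⇒ order 1.

1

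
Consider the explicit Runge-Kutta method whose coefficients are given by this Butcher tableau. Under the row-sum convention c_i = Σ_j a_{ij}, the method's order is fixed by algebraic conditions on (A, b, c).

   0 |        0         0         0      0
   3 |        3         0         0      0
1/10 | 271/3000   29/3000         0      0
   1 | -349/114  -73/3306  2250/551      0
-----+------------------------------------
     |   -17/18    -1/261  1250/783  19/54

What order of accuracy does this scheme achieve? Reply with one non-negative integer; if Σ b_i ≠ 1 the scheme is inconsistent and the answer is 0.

4

b = (-17/18, -1/261, 1250/783, 19/54)
c = (0, 3, 1/10, 1)
Ac = (0, 0, 29/1000, 13/38)
Σ b_i: (-17/18)·1 + (-1/261)·1 + 1250/783·1 + 19/54·1 = 1 ✓
b·c: (-1/261)·3 + 1250/783·1/10 + 19/54·1 = 1/2 ✓
b·c²: (-1/261)·9 + 1250/783·1/100 + 19/54·1 = 1/3 ✓
b·Ac: 1250/783·29/1000 + 19/54·13/38 = 1/6 ✓
b·c³: (-1/261)·27 + 1250/783·1/1000 + 19/54·1 = 1/4 ✓
b·(c∘Ac): 1250/783·29/10000 + 19/54·13/38 = 1/8 ✓
b·Ac²: 1250/783·87/1000 + 19/54·(-3/19) = 1/12 ✓
b·A²c: 19/54·9/76 = 1/24 ✓; 4 stages ⇒ order 4.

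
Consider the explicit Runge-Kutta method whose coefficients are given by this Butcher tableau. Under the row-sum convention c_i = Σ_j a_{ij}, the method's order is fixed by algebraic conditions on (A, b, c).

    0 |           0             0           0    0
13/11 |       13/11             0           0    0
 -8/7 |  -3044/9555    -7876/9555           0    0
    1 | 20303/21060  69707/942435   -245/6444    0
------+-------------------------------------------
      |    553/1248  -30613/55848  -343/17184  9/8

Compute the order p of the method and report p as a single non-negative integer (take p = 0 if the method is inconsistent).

4

b = (553/1248, -30613/55848, -343/17184, 9/8)
c = (0, 13/11, -8/7, 1)
Ac = (0, 0, -716/735, 53/405)
Σ b_i: 553/1248·1 + (-30613/55848)·1 + (-343/17184)·1 + 9/8·1 = 1 ✓
b·c: (-30613/55848)·13/11 + (-343/17184)·(-8/7) + 9/8·1 = 1/2 ✓
b·c²: (-30613/55848)·169/121 + (-343/17184)·64/49 + 9/8·1 = 1/3 ✓
b·Ac: (-343/17184)·(-716/735) + 9/8·53/405 = 1/6 ✓
b·c³: (-30613/55848)·2197/1331 + (-343/17184)·(-512/343) + 9/8·1 = 1/4 ✓
b·(c∘Ac): (-343/17184)·5728/5145 + 9/8·53/405 = 1/8 ✓
b·Ac²: (-343/17184)·(-9308/8085) + 9/8·239/4455 = 1/12 ✓
b·A²c: 9/8·1/27 = 1/24 ✓; 4 stages ⇒ order 4.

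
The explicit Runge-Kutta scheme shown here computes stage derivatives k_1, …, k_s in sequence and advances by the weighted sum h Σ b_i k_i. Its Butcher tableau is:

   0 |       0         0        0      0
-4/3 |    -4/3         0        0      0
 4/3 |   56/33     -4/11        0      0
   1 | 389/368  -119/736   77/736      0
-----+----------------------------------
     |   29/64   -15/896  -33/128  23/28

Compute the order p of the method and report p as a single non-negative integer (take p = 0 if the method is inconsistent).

4

b = (29/64, -15/896, -33/128, 23/28)
c = (0, -4/3, 4/3, 1)
Ac = (0, 0, 16/33, 49/138)
Σ b_i: 29/64·1 + (-15/896)·1 + (-33/128)·1 + 23/28·1 = 1 ✓
b·c: (-15/896)·(-4/3) + (-33/128)·4/3 + 23/28·1 = 1/2 ✓
b·c²: (-15/896)·16/9 + (-33/128)·16/9 + 23/28·1 = 1/3 ✓
b·Ac: (-33/128)·16/33 + 23/28·49/138 = 1/6 ✓
b·c³: (-15/896)·(-64/27) + (-33/128)·64/27 + 23/28·1 = 1/4 ✓
b·(c∘Ac): (-33/128)·64/99 + 23/28·49/138 = 1/8 ✓
b·Ac²: (-33/128)·(-64/99) + 23/28·(-7/69) = 1/12 ✓
b·A²c: 23/28·7/138 = 1/24 ✓; 4 stages ⇒ order 4.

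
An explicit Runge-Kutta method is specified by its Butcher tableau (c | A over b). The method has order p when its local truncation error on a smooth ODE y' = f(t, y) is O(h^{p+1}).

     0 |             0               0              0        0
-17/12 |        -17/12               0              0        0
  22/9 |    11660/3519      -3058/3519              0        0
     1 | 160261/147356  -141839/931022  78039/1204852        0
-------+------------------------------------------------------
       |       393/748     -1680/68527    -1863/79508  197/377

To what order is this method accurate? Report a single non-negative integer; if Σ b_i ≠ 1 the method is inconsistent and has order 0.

4

b = (393/748, -1680/68527, -1863/79508, 197/377)
c = (0, -17/12, 22/9, 1)
Ac = (0, 0, 1529/1242, 1769/4728)
Σ b_i: 393/748·1 + (-1680/68527)·1 + (-1863/79508)·1 + 197/377·1 = 1 ✓
b·c: (-1680/68527)·(-17/12) + (-1863/79508)·22/9 + 197/377·1 = 1/2 ✓
b·c²: (-1680/68527)·289/144 + (-1863/79508)·484/81 + 197/377·1 = 1/3 ✓
b·Ac: (-1863/79508)·1529/1242 + 197/377·1769/4728 = 1/6 ✓
b·c³: (-1680/68527)·(-4913/1728) + (-1863/79508)·10648/729 + 197/377·1 = 1/4 ✓
b·(c∘Ac): (-1863/79508)·16819/5589 + 197/377·1769/4728 = 1/8 ✓
b·Ac²: (-1863/79508)·(-25993/14904) + 197/377·1537/18912 = 1/12 ✓
b·A²c: 197/377·377/4728 = 1/24 ✓; 4 stages ⇒ order 4.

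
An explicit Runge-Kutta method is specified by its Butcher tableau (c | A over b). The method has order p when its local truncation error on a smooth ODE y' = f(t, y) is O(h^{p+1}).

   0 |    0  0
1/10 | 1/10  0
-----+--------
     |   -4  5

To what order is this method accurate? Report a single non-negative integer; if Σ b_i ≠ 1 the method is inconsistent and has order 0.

b = (-4, 5)
c = (0, 1/10)
Σ b_i: (-4)·1 + 5·1 = 1 ✓
b·c: 5·1/10 = 1/2 ✓; 2 stages ⇒ order 2.

2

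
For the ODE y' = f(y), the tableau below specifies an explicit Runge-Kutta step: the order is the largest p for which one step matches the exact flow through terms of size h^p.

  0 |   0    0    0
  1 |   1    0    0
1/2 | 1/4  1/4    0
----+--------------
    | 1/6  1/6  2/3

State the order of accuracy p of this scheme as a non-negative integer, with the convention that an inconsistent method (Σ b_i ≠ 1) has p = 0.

b = (1/6, 1/6, 2/3)
c = (0, 1, 1/2)
Ac = (0, 0, 1/4)
Σ b_i: 1/6·1 + 1/6·1 + 2/3·1 = 1 ✓
b·c: 1/6·1 + 2/3·1/2 = 1/2 ✓
b·c²: 1/6·1 + 2/3·1/4 = 1/3 ✓
b·Ac: 2/3·1/4 = 1/6 ✓; 3 stages ⇒ order 3.

3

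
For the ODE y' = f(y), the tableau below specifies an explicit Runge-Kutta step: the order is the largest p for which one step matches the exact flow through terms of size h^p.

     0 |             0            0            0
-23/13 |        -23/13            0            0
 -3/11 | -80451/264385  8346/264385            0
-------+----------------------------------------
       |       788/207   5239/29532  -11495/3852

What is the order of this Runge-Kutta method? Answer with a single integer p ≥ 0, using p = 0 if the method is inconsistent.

b = (788/207, 5239/29532, -11495/3852)
c = (0, -23/13, -3/11)
Ac = (0, 0, -642/11495)
Σ b_i: 788/207·1 + 5239/29532·1 + (-11495/3852)·1 = 1 ✓
b·c: 5239/29532·(-23/13) + (-11495/3852)·(-3/11) = 1/2 ✓
b·c²: 5239/29532·529/169 + (-11495/3852)·9/121 = 1/3 ✓
b·Ac: (-11495/3852)·(-642/11495) = 1/6 ✓; 3 stages ⇒ order 3.

3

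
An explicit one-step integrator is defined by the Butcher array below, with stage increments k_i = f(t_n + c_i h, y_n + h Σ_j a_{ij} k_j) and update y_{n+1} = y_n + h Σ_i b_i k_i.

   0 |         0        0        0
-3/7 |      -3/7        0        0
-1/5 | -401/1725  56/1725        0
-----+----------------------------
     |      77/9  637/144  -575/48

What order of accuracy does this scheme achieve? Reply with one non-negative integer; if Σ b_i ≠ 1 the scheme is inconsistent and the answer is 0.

3

b = (77/9, 637/144, -575/48)
c = (0, -3/7, -1/5)
Ac = (0, 0, -8/575)
Σ b_i: 77/9·1 + 637/144·1 + (-575/48)·1 = 1 ✓
b·c: 637/144·(-3/7) + (-575/48)·(-1/5) = 1/2 ✓
b·c²: 637/144·9/49 + (-575/48)·1/25 = 1/3 ✓
b·Ac: (-575/48)·(-8/575) = 1/6 ✓; 3 stages ⇒ order 3.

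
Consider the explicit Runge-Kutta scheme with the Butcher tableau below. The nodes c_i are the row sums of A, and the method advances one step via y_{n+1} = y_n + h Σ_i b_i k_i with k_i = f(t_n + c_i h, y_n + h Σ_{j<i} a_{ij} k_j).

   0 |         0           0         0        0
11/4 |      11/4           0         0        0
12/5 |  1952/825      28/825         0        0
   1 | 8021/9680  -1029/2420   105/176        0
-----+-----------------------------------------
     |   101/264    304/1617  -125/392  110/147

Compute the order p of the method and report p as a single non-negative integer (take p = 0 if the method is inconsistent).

b = (101/264, 304/1617, -125/392, 110/147)
c = (0, 11/4, 12/5, 1)
Ac = (0, 0, 7/75, 21/80)
Σ b_i: 101/264·1 + 304/1617·1 + (-125/392)·1 + 110/147·1 = 1 ✓
b·c: 304/1617·11/4 + (-125/392)·12/5 + 110/147·1 = 1/2 ✓
b·c²: 304/1617·121/16 + (-125/392)·144/25 + 110/147·1 = 1/3 ✓
b·Ac: (-125/392)·7/75 + 110/147·21/80 = 1/6 ✓
b·c³: 304/1617·1331/64 + (-125/392)·1728/125 + 110/147·1 = 1/4 ✓
b·(c∘Ac): (-125/392)·28/125 + 110/147·21/80 = 1/8 ✓
b·Ac²: (-125/392)·77/300 + 110/147·777/3520 = 1/12 ✓
b·A²c: 110/147·49/880 = 1/24 ✓; 4 stages ⇒ order 4.

4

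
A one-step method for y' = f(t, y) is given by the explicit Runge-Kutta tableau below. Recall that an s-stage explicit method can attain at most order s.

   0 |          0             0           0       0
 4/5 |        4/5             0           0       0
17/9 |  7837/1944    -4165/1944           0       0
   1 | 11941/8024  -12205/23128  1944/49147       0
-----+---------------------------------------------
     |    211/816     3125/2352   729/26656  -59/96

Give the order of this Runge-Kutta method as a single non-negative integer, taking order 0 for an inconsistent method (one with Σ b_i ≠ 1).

b = (211/816, 3125/2352, 729/26656, -59/96)
c = (0, 4/5, 17/9, 1)
Ac = (0, 0, -833/486, -41/118)
Σ b_i: 211/816·1 + 3125/2352·1 + 729/26656·1 + (-59/96)·1 = 1 ✓
b·c: 3125/2352·4/5 + 729/26656·17/9 + (-59/96)·1 = 1/2 ✓
b·c²: 3125/2352·16/25 + 729/26656·289/81 + (-59/96)·1 = 1/3 ✓
b·Ac: 729/26656·(-833/486) + (-59/96)·(-41/118) = 1/6 ✓
b·c³: 3125/2352·64/125 + 729/26656·4913/729 + (-59/96)·1 = 1/4 ✓
b·(c∘Ac): 729/26656·(-14161/4374) + (-59/96)·(-41/118) = 1/8 ✓
b·Ac²: 729/26656·(-1666/1215) + (-59/96)·(-58/295) = 1/12 ✓
b·A²c: (-59/96)·(-4/59) = 1/24 ✓; 4 stages ⇒ order 4.

4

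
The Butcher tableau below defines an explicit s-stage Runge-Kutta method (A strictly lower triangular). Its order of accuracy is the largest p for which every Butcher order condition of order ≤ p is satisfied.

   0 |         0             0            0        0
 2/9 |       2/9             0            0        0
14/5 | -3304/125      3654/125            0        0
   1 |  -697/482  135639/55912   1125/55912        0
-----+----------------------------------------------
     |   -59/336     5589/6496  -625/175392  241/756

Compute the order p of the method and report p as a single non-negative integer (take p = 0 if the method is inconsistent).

b = (-59/336, 5589/6496, -625/175392, 241/756)
c = (0, 2/9, 14/5, 1)
Ac = (0, 0, 812/125, 287/482)
Σ b_i: (-59/336)·1 + 5589/6496·1 + (-625/175392)·1 + 241/756·1 = 1 ✓
b·c: 5589/6496·2/9 + (-625/175392)·14/5 + 241/756·1 = 1/2 ✓
b·c²: 5589/6496·4/81 + (-625/175392)·196/25 + 241/756·1 = 1/3 ✓
b·Ac: (-625/175392)·812/125 + 241/756·287/482 = 1/6 ✓
b·c³: 5589/6496·8/729 + (-625/175392)·2744/125 + 241/756·1 = 1/4 ✓
b·(c∘Ac): (-625/175392)·11368/625 + 241/756·287/482 = 1/8 ✓
b·Ac²: (-625/175392)·1624/1125 + 241/756·602/2169 = 1/12 ✓
b·A²c: 241/756·63/482 = 1/24 ✓; 4 stages ⇒ order 4.

4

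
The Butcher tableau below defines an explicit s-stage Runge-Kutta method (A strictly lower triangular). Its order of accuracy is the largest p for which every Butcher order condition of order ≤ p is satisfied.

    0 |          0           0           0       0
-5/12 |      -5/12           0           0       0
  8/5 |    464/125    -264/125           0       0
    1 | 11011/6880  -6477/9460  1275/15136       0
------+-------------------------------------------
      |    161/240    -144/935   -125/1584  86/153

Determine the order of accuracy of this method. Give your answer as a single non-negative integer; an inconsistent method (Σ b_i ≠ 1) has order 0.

4

b = (161/240, -144/935, -125/1584, 86/153)
c = (0, -5/12, 8/5, 1)
Ac = (0, 0, 22/25, 289/688)
Σ b_i: 161/240·1 + (-144/935)·1 + (-125/1584)·1 + 86/153·1 = 1 ✓
b·c: (-144/935)·(-5/12) + (-125/1584)·8/5 + 86/153·1 = 1/2 ✓
b·c²: (-144/935)·25/144 + (-125/1584)·64/25 + 86/153·1 = 1/3 ✓
b·Ac: (-125/1584)·22/25 + 86/153·289/688 = 1/6 ✓
b·c³: (-144/935)·(-125/1728) + (-125/1584)·512/125 + 86/153·1 = 1/4 ✓
b·(c∘Ac): (-125/1584)·176/125 + 86/153·289/688 = 1/8 ✓
b·Ac²: (-125/1584)·(-11/30) + 86/153·799/8256 = 1/12 ✓
b·A²c: 86/153·51/688 = 1/24 ✓; 4 stages ⇒ order 4.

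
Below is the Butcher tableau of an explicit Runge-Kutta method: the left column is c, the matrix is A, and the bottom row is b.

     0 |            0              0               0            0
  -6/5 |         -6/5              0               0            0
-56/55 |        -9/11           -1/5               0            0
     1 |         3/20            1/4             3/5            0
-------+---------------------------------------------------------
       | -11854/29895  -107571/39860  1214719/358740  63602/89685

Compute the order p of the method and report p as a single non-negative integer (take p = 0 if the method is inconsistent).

3

b = (-11854/29895, -107571/39860, 1214719/358740, 63602/89685)
c = (0, -6/5, -56/55, 1)
Ac = (0, 0, 6/25, -501/550)
Σ b_i: (-11854/29895)·1 + (-107571/39860)·1 + 1214719/358740·1 + 63602/89685·1 = 1 ✓
b·c: (-107571/39860)·(-6/5) + 1214719/358740·(-56/55) + 63602/89685·1 = 1/2 ✓
b·c²: (-107571/39860)·36/25 + 1214719/358740·3136/3025 + 63602/89685·1 = 1/3 ✓
b·Ac: 1214719/358740·6/25 + 63602/89685·(-501/550) = 1/6 ✓
b·c³: (-107571/39860)·(-216/125) + 1214719/358740·(-175616/166375) + 63602/89685·1 = 14785004/8221125 ≠ 1/4 ⇒ order 3.
b·(c∘Ac): 1214719/358740·(-336/1375) + 63602/89685·(-501/550) = -5505997/3736875 ≠ 1/8
b·Ac²: 1214719/358740·(-36/125) + 63602/89685·14853/15125 = -2291809/8221125 ≠ 1/12
b·A²c: 63602/89685·18/125 = 127204/1245625 ≠ 1/24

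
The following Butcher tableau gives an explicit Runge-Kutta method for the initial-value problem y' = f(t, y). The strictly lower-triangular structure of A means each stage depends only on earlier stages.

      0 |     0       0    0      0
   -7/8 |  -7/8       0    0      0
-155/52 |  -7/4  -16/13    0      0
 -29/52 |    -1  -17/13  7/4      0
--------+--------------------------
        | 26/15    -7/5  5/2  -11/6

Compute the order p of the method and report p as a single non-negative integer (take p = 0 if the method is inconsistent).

b = (26/15, -7/5, 5/2, -11/6)
c = (0, -7/8, -155/52, -29/52)
Ac = (0, 0, 14/13, -847/208)
Σ b_i: 26/15·1 + (-7/5)·1 + 5/2·1 + (-11/6)·1 = 1 ✓
b·c: (-7/5)·(-7/8) + 5/2·(-155/52) + (-11/6)·(-29/52) = -8119/1560 ≠ 1/2 ⇒ order 1.

1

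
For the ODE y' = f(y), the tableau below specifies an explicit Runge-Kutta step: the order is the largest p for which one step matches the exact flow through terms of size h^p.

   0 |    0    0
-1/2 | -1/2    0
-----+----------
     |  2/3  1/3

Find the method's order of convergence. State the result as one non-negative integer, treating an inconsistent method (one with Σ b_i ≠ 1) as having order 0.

1

b = (2/3, 1/3)
c = (0, -1/2)
Σ b_i: 2/3·1 + 1/3·1 = 1 ✓
b·c: 1/3·(-1/2) = -1/6 ≠ 1/2 ⇒ order 1.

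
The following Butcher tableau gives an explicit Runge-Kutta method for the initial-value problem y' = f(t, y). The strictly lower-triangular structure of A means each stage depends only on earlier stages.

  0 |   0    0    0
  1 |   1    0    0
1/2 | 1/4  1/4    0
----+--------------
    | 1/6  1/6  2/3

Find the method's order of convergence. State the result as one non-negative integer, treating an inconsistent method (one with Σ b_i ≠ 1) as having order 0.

3

b = (1/6, 1/6, 2/3)
c = (0, 1, 1/2)
Ac = (0, 0, 1/4)
Σ b_i: 1/6·1 + 1/6·1 + 2/3·1 = 1 ✓
b·c: 1/6·1 + 2/3·1/2 = 1/2 ✓
b·c²: 1/6·1 + 2/3·1/4 = 1/3 ✓
b·Ac: 2/3·1/4 = 1/6 ✓; 3 stages ⇒ order 3.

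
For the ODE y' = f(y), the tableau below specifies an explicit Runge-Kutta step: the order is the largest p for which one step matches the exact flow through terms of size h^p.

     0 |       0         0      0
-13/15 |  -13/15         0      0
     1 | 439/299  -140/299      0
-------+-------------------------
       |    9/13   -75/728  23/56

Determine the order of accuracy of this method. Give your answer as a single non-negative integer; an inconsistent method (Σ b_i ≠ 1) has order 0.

b = (9/13, -75/728, 23/56)
c = (0, -13/15, 1)
Ac = (0, 0, 28/69)
Σ b_i: 9/13·1 + (-75/728)·1 + 23/56·1 = 1 ✓
b·c: (-75/728)·(-13/15) + 23/56·1 = 1/2 ✓
b·c²: (-75/728)·169/225 + 23/56·1 = 1/3 ✓
b·Ac: 23/56·28/69 = 1/6 ✓; 3 stages ⇒ order 3.

3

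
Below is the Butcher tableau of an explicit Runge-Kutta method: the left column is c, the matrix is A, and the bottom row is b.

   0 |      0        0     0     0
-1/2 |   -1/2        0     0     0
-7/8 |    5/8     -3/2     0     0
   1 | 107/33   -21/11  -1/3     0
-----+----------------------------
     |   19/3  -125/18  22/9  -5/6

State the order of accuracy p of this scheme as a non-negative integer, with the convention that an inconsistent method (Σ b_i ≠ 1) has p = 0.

b = (19/3, -125/18, 22/9, -5/6)
c = (0, -1/2, -7/8, 1)
Ac = (0, 0, 3/4, 329/264)
Σ b_i: 19/3·1 + (-125/18)·1 + 22/9·1 + (-5/6)·1 = 1 ✓
b·c: (-125/18)·(-1/2) + 22/9·(-7/8) + (-5/6)·1 = 1/2 ✓
b·c²: (-125/18)·1/4 + 22/9·49/64 + (-5/6)·1 = -67/96 ≠ 1/3 ⇒ order 2.
b·Ac: 22/9·3/4 + (-5/6)·329/264 = 1259/1584 ≠ 1/6

2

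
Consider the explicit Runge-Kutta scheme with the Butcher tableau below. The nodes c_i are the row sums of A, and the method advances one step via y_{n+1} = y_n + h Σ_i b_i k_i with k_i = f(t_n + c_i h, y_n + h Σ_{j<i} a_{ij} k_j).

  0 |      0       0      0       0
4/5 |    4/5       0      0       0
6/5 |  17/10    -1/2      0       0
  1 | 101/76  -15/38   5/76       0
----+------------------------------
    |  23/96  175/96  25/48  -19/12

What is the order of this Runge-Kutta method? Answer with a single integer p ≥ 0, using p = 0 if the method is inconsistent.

4

b = (23/96, 175/96, 25/48, -19/12)
c = (0, 4/5, 6/5, 1)
Ac = (0, 0, -2/5, -9/38)
Σ b_i: 23/96·1 + 175/96·1 + 25/48·1 + (-19/12)·1 = 1 ✓
b·c: 175/96·4/5 + 25/48·6/5 + (-19/12)·1 = 1/2 ✓
b·c²: 175/96·16/25 + 25/48·36/25 + (-19/12)·1 = 1/3 ✓
b·Ac: 25/48·(-2/5) + (-19/12)·(-9/38) = 1/6 ✓
b·c³: 175/96·64/125 + 25/48·216/125 + (-19/12)·1 = 1/4 ✓
b·(c∘Ac): 25/48·(-12/25) + (-19/12)·(-9/38) = 1/8 ✓
b·Ac²: 25/48·(-8/25) + (-19/12)·(-3/19) = 1/12 ✓
b·A²c: (-19/12)·(-1/38) = 1/24 ✓; 4 stages ⇒ order 4.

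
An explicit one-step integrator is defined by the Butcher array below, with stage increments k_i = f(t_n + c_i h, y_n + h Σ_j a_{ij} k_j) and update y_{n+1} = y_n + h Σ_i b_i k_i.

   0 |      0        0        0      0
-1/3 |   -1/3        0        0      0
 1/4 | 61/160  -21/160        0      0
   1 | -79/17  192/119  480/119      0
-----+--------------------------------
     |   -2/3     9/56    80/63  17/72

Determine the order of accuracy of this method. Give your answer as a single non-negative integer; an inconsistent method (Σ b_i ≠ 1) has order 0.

4

b = (-2/3, 9/56, 80/63, 17/72)
c = (0, -1/3, 1/4, 1)
Ac = (0, 0, 7/160, 8/17)
Σ b_i: (-2/3)·1 + 9/56·1 + 80/63·1 + 17/72·1 = 1 ✓
b·c: 9/56·(-1/3) + 80/63·1/4 + 17/72·1 = 1/2 ✓
b·c²: 9/56·1/9 + 80/63·1/16 + 17/72·1 = 1/3 ✓
b·Ac: 80/63·7/160 + 17/72·8/17 = 1/6 ✓
b·c³: 9/56·(-1/27) + 80/63·1/64 + 17/72·1 = 1/4 ✓
b·(c∘Ac): 80/63·7/640 + 17/72·8/17 = 1/8 ✓
b·Ac²: 80/63·(-7/480) + 17/72·22/51 = 1/12 ✓
b·A²c: 17/72·3/17 = 1/24 ✓; 4 stages ⇒ order 4.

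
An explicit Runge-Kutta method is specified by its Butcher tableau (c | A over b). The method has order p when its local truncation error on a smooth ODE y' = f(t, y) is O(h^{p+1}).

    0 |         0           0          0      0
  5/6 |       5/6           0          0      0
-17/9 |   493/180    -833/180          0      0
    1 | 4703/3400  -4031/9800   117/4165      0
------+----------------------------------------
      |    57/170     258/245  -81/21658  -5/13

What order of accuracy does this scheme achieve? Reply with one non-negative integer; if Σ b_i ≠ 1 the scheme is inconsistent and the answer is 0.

4

b = (57/170, 258/245, -81/21658, -5/13)
c = (0, 5/6, -17/9, 1)
Ac = (0, 0, -833/216, -19/48)
Σ b_i: 57/170·1 + 258/245·1 + (-81/21658)·1 + (-5/13)·1 = 1 ✓
b·c: 258/245·5/6 + (-81/21658)·(-17/9) + (-5/13)·1 = 1/2 ✓
b·c²: 258/245·25/36 + (-81/21658)·289/81 + (-5/13)·1 = 1/3 ✓
b·Ac: (-81/21658)·(-833/216) + (-5/13)·(-19/48) = 1/6 ✓
b·c³: 258/245·125/216 + (-81/21658)·(-4913/729) + (-5/13)·1 = 1/4 ✓
b·(c∘Ac): (-81/21658)·14161/1944 + (-5/13)·(-19/48) = 1/8 ✓
b·Ac²: (-81/21658)·(-4165/1296) + (-5/13)·(-89/480) = 1/12 ✓
b·A²c: (-5/13)·(-13/120) = 1/24 ✓; 4 stages ⇒ order 4.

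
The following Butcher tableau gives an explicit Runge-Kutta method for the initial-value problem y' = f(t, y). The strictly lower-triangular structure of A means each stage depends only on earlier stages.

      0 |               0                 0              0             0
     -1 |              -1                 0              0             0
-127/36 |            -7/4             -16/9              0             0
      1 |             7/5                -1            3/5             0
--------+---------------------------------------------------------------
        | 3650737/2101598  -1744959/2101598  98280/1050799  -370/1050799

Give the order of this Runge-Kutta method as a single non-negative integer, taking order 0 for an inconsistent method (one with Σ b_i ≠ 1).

3

b = (3650737/2101598, -1744959/2101598, 98280/1050799, -370/1050799)
c = (0, -1, -127/36, 1)
Ac = (0, 0, 16/9, -67/60)
Σ b_i: 3650737/2101598·1 + (-1744959/2101598)·1 + 98280/1050799·1 + (-370/1050799)·1 = 1 ✓
b·c: (-1744959/2101598)·(-1) + 98280/1050799·(-127/36) + (-370/1050799)·1 = 1/2 ✓
b·c²: (-1744959/2101598)·1 + 98280/1050799·16129/1296 + (-370/1050799)·1 = 1/3 ✓
b·Ac: 98280/1050799·16/9 + (-370/1050799)·(-67/60) = 1/6 ✓
b·c³: (-1744959/2101598)·(-1) + 98280/1050799·(-2048383/46656) + (-370/1050799)·1 = -743638613/226972584 ≠ 1/4 ⇒ order 3.
b·(c∘Ac): 98280/1050799·(-508/81) + (-370/1050799)·(-67/60) = -3695761/6304794 ≠ 1/8
b·Ac²: 98280/1050799·(-16/9) + (-370/1050799)·13969/2160 = -38256373/226972584 ≠ 1/12
b·A²c: (-370/1050799)·16/15 = -1184/3152397 ≠ 1/24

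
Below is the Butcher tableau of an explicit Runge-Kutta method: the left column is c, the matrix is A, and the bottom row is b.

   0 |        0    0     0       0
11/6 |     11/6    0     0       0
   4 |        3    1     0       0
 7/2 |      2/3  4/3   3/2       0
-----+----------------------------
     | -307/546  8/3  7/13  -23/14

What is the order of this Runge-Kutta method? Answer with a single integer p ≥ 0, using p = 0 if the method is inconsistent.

b = (-307/546, 8/3, 7/13, -23/14)
c = (0, 11/6, 4, 7/2)
Ac = (0, 0, 11/6, 76/9)
Σ b_i: (-307/546)·1 + 8/3·1 + 7/13·1 + (-23/14)·1 = 1 ✓
b·c: 8/3·11/6 + 7/13·4 + (-23/14)·7/2 = 605/468 ≠ 1/2 ⇒ order 1.

1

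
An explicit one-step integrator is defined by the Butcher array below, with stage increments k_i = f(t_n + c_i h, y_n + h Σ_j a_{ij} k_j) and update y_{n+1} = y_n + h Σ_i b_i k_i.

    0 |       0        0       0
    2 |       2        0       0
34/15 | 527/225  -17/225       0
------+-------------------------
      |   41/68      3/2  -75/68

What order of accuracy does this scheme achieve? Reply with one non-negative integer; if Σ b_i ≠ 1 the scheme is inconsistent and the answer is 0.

3

b = (41/68, 3/2, -75/68)
c = (0, 2, 34/15)
Ac = (0, 0, -34/225)
Σ b_i: 41/68·1 + 3/2·1 + (-75/68)·1 = 1 ✓
b·c: 3/2·2 + (-75/68)·34/15 = 1/2 ✓
b·c²: 3/2·4 + (-75/68)·1156/225 = 1/3 ✓
b·Ac: (-75/68)·(-34/225) = 1/6 ✓; 3 stages ⇒ order 3.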